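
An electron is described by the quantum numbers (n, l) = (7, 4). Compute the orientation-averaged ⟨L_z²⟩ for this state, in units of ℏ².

⟨L_z²⟩ = 6.667 ℏ²

The allowed m_l values are -4, -3, -2, -1, 0, 1, 2, 3, 4.
⟨L_z²⟩ = ℏ²·(Σ m_l²)/(2l+1) = ℏ²·60/9 = 6.667ℏ².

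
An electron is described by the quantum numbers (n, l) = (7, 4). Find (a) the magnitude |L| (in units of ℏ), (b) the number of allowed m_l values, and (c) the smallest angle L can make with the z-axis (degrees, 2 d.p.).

|L| = 2√5 ℏ ≈ 4.472ℏ; 9 values; θ_min ≈ 26.57°

|L| = ℏ√(4·5) = 2√5 ℏ ≈ 4.472ℏ.
There are 2l+1 = 9 values of m_l.
cos θ_min = 4/√20, so θ_min ≈ 26.57°.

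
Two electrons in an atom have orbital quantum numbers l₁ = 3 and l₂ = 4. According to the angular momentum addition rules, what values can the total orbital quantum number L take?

Angular momentum addition gives L = |l₁ − l₂|, …, l₁ + l₂.
So L can be 1, 2, 3, 4, 5, 6, 7.

L = 1, 2, 3, 4, 5, 6, 7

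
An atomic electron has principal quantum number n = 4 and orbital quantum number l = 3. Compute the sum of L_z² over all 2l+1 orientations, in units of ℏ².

Σ(L_z)² = 28 ℏ²

The allowed m_l values are -3, -2, -1, 0, 1, 2, 3.
Σ m_l² = 2·(1 + 4 + 9) = 28.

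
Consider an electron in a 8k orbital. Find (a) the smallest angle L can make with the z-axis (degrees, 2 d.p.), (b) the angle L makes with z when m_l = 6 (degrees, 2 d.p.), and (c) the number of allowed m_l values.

For 8k, l = 7.
cos θ_min = 7/√56, so θ_min ≈ 20.70°.
For m_l = 6: cos θ = 6/√56, θ ≈ 36.70°.
There are 2l+1 = 15 values of m_l.

θ_min ≈ 20.70°; θ(m_l=6) ≈ 36.70°; 15 values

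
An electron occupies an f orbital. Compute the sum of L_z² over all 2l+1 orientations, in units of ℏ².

For an f orbital, l = 3.
m_l runs from −3 to 3, i.e. {-3, -2, -1, 0, 1, 2, 3}.
Summing m² from −3 to 3: Σ m_l² = 28.

Σ(L_z)² = 28 ℏ²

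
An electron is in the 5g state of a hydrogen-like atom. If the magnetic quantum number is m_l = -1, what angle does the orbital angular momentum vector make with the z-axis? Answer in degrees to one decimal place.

The 5g subshell has l = 4.
|L| = ℏ√(l(l+1)) = 2√5 ℏ.
L_z = m_l ℏ = −1ℏ.
cos θ = L_z/|L| = -1/√20, so θ ≈ 102.9°.

θ ≈ 102.9°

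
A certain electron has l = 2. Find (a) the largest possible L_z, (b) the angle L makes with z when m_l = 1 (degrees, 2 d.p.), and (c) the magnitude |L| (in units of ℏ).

L_z,max = lℏ = 2ℏ.
For m_l = 1: cos θ = 1/√6, θ ≈ 65.91°.
|L| = ℏ√(2·3) = √6 ℏ ≈ 2.449ℏ.

L_z,max = 2ℏ; θ(m_l=1) ≈ 65.91°; |L| = √6 ℏ ≈ 2.449ℏ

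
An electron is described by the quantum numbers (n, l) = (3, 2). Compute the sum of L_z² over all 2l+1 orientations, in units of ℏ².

Σ(L_z)² = 10 ℏ²

m_l ∈ {-2, -1, 0, 1, 2}.
Σ m_l² = l(l+1)(2l+1)/3 = 2·3·5/3 = 10.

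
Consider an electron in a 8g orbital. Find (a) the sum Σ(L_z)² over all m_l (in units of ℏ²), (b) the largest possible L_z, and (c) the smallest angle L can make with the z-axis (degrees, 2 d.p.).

Σ(L_z)² = 60 ℏ²; L_z,max = 4ℏ; θ_min ≈ 26.57°

For 8g, l = 4.
Σ m_l² = 60, so Σ(L_z)² = 60 ℏ².
L_z,max = lℏ = 4ℏ.
cos θ_min = 4/√20, so θ_min ≈ 26.57°.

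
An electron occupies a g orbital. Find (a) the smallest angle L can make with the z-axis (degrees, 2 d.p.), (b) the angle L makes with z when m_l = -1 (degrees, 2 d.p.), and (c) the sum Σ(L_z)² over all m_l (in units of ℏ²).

θ_min ≈ 26.57°; θ(m_l=-1) ≈ 102.92°; Σ(L_z)² = 60 ℏ²

A g state has l = 4.
cos θ_min = 4/√20, so θ_min ≈ 26.57°.
For m_l = -1: cos θ = -1/√20, θ ≈ 102.92°.
Σ m_l² = 60, so Σ(L_z)² = 60 ℏ².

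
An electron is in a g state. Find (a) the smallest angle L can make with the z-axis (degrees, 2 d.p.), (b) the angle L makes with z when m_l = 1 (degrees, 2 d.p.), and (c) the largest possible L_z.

θ_min ≈ 26.57°; θ(m_l=1) ≈ 77.08°; L_z,max = 4ℏ

A g state has l = 4.
cos θ_min = 4/√20, so θ_min ≈ 26.57°.
For m_l = 1: cos θ = 1/√20, θ ≈ 77.08°.
L_z,max = lℏ = 4ℏ.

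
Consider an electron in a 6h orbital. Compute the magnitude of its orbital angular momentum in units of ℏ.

For 6h, l = 5.
|L| = ℏ√(l(l+1)) = ℏ√(5·6) = √30 ℏ

|L| = √30 ℏ ≈ 5.477ℏ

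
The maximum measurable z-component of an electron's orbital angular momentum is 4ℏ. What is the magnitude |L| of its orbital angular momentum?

L_z,max = lℏ, so l = 4.
Then |L| = ℏ√(4·5) = 2√5 ℏ.

|L| = 2√5 ℏ ≈ 4.472ℏ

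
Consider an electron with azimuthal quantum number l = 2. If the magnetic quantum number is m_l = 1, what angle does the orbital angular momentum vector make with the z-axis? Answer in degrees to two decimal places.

|L| = ℏ√(l(l+1)) = √6 ℏ.
L_z = m_l ℏ = 1ℏ.
cos θ = L_z/|L| = 1/√6, so θ ≈ 65.91°.

θ ≈ 65.91°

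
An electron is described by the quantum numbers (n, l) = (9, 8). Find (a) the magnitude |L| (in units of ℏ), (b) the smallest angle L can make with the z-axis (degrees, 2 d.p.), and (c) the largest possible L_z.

|L| = ℏ√(8·9) = 6√2 ℏ ≈ 8.485ℏ.
cos θ_min = 8/√72, so θ_min ≈ 19.47°.
L_z,max = lℏ = 8ℏ.

|L| = 6√2 ℏ ≈ 8.485ℏ; θ_min ≈ 19.47°; L_z,max = 8ℏ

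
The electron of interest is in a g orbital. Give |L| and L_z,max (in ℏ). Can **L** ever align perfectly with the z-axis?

No: L_z,max = 4ℏ < |L| = 2√5 ℏ ≈ 4.472ℏ

For a g orbital, l = 4.
|L| = 2√5 ℏ ≈ 4.4721ℏ, while L_z,max = lℏ = 4ℏ.
Since |L| > L_z,max, the vector can never point exactly along z; the closest it comes is θ_min = arccos(4/√20) ≈ 26.6°.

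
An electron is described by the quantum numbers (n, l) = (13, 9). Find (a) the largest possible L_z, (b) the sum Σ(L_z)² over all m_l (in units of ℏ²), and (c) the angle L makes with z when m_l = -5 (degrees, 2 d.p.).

L_z,max = lℏ = 9ℏ.
Σ m_l² = 570, so Σ(L_z)² = 570 ℏ².
For m_l = -5: cos θ = -5/√90, θ ≈ 121.81°.

L_z,max = 9ℏ; Σ(L_z)² = 570 ℏ²; θ(m_l=-5) ≈ 121.81°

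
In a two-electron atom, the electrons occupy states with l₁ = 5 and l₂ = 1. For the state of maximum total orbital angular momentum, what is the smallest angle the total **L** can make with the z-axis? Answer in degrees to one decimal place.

The total orbital quantum number L ranges from |l₁ − l₂| to l₁ + l₂ in integer steps.
L ∈ {4, 5, 6}.
The maximum is L = 6, with |L_tot| = ℏ√(6·7) = √42 ℏ.
The minimum angle with z is arccos(6/√42) ≈ 22.2°.

θ_min ≈ 22.2°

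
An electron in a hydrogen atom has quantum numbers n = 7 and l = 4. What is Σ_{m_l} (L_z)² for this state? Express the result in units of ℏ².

The allowed m_l values are -4, -3, -2, -1, 0, 1, 2, 3, 4.
Σ m_l² = l(l+1)(2l+1)/3 = 4·5·9/3 = 60.

Σ(L_z)² = 60 ℏ²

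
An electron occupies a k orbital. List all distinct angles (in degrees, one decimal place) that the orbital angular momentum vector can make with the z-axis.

θ ∈ {20.7°, 36.7°, 48.1°, 57.7°, 66.4°, 74.5°, 82.3°, 90.0°, 97.7°, 105.5°, 113.6°, 122.3°, 131.9°, 143.3°, 159.3°}

The letter k corresponds to l = 7.
|L|² = l(l+1)ℏ² = 56ℏ², so |L| = 2√14 ℏ.
cos θ = m_l/√56 for each m_l ∈ {-7, -6, -5, -4, -3, -2, -1, 0, 1, 2, 3, 4, 5, 6, 7}.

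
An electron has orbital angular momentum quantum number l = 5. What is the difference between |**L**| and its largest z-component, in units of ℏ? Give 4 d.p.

|L| − L_z,max ≈ 0.4772ℏ

|L| = √30 ℏ ≈ 5.4772ℏ, while L_z,max = lℏ = 5ℏ.
The difference is (√30 − 5)ℏ ≈ 0.4772ℏ.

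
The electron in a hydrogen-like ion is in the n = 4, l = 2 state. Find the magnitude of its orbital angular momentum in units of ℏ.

|L| = √6 ℏ ≈ 2.449ℏ

|L| = ℏ√(l(l+1)) = ℏ√(2·3) = √6 ℏ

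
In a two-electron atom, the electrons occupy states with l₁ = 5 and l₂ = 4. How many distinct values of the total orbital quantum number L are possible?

9

Angular momentum addition gives L = |l₁ − l₂|, …, l₁ + l₂.
L ∈ {1, 2, 3, 4, 5, 6, 7, 8, 9}.
That is 9 values.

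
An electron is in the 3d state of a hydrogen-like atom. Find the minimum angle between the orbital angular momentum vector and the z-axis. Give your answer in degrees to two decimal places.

The 3d subshell has l = 2.
|L| = √(l(l+1)) ℏ = √6 ℏ.
The smallest angle corresponds to the largest L_z, i.e. m_l = l = 2, giving L_z = 2ℏ.
cos θ_min = 2/√6, so θ_min ≈ 35.26°.

θ_min ≈ 35.26°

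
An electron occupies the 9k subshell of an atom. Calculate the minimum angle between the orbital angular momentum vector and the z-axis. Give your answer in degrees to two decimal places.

9k means n = 9, l = 7.
|L| = √(l(l+1)) ℏ = 2√14 ℏ.
The smallest angle corresponds to the largest L_z, i.e. m_l = l = 7, giving L_z = 7ℏ.
cos θ_min = 7/√56, so θ_min ≈ 20.70°.

θ_min ≈ 20.70°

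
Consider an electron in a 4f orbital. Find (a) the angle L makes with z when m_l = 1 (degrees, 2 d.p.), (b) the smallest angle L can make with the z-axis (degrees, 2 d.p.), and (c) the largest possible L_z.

θ(m_l=1) ≈ 73.22°; θ_min ≈ 30.00°; L_z,max = 3ℏ

The 4f subshell has l = 3.
For m_l = 1: cos θ = 1/√12, θ ≈ 73.22°.
cos θ_min = 3/√12, so θ_min ≈ 30.00°.
L_z,max = lℏ = 3ℏ.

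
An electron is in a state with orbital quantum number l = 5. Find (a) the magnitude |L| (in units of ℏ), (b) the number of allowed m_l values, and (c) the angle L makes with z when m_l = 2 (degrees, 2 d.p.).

|L| = √30 ℏ ≈ 5.477ℏ; 11 values; θ(m_l=2) ≈ 68.58°

|L| = ℏ√(5·6) = √30 ℏ ≈ 5.477ℏ.
There are 2l+1 = 11 values of m_l.
For m_l = 2: cos θ = 2/√30, θ ≈ 68.58°.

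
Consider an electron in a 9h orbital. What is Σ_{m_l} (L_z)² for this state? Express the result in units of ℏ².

Σ(L_z)² = 110 ℏ²

For 9h, l = 5.
m_l runs from −5 to 5, i.e. {-5, -4, -3, -2, -1, 0, 1, 2, 3, 4, 5}.
Summing m² from −5 to 5: Σ m_l² = 110.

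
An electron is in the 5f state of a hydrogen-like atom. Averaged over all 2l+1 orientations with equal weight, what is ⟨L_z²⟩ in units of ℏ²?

5f means n = 5, l = 3.
The allowed m_l values are -3, -2, -1, 0, 1, 2, 3.
Average of L_z² over 7 states: 28/7 ℏ² = 4 ℏ².

⟨L_z²⟩ = 4 ℏ²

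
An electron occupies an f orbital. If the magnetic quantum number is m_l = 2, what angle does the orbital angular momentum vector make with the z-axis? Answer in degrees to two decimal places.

An f state has l = 3.
|L|² = l(l+1)ℏ² = 12ℏ², so |L| = 2√3 ℏ.
L_z = m_l ℏ = 2ℏ.
cos θ = L_z/|L| = 2/√12, so θ ≈ 54.74°.

θ ≈ 54.74°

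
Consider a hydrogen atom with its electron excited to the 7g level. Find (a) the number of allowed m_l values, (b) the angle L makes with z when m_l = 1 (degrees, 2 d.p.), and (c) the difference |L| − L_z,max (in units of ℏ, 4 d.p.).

The 7g level has l = 4.
There are 2l+1 = 9 values of m_l.
For m_l = 1: cos θ = 1/√20, θ ≈ 77.08°.
|L| − L_z,max = (2√5 − 4)ℏ ≈ 0.4721ℏ.

9 values; θ(m_l=1) ≈ 77.08°; |L|−L_z,max ≈ 0.4721ℏ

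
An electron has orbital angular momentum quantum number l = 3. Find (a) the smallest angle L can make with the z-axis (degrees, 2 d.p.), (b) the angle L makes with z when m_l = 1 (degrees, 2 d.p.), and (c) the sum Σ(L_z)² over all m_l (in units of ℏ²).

θ_min ≈ 30.00°; θ(m_l=1) ≈ 73.22°; Σ(L_z)² = 28 ℏ²

cos θ_min = 3/√12, so θ_min ≈ 30.00°.
For m_l = 1: cos θ = 1/√12, θ ≈ 73.22°.
Σ m_l² = 28, so Σ(L_z)² = 28 ℏ².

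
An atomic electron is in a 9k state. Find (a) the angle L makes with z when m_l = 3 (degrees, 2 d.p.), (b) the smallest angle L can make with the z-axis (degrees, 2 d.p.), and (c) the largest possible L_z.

9k means n = 9, l = 7.
For m_l = 3: cos θ = 3/√56, θ ≈ 66.37°.
cos θ_min = 7/√56, so θ_min ≈ 20.70°.
L_z,max = lℏ = 7ℏ.

θ(m_l=3) ≈ 66.37°; θ_min ≈ 20.70°; L_z,max = 7ℏ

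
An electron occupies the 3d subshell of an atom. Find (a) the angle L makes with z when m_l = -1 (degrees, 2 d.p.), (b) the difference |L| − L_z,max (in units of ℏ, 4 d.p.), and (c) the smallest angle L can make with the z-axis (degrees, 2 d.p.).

For 3d, l = 2.
For m_l = -1: cos θ = -1/√6, θ ≈ 114.09°.
|L| − L_z,max = (√6 − 2)ℏ ≈ 0.4495ℏ.
cos θ_min = 2/√6, so θ_min ≈ 35.26°.

θ(m_l=-1) ≈ 114.09°; |L|−L_z,max ≈ 0.4495ℏ; θ_min ≈ 35.26°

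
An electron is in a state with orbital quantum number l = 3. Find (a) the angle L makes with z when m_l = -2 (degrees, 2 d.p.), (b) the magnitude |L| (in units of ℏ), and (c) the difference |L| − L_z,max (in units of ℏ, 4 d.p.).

For m_l = -2: cos θ = -2/√12, θ ≈ 125.26°.
|L| = ℏ√(3·4) = 2√3 ℏ ≈ 3.464ℏ.
|L| − L_z,max = (2√3 − 3)ℏ ≈ 0.4641ℏ.

θ(m_l=-2) ≈ 125.26°; |L| = 2√3 ℏ ≈ 3.464ℏ; |L|−L_z,max ≈ 0.4641ℏ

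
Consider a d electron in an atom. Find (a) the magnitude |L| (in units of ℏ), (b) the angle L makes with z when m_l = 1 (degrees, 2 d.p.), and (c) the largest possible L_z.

A d state has l = 2.
|L| = ℏ√(2·3) = √6 ℏ ≈ 2.449ℏ.
For m_l = 1: cos θ = 1/√6, θ ≈ 65.91°.
L_z,max = lℏ = 2ℏ.

|L| = √6 ℏ ≈ 2.449ℏ; θ(m_l=1) ≈ 65.91°; L_z,max = 2ℏ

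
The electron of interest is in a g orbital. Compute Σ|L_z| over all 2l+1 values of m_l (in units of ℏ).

Σ|L_z| = 20 ℏ

For a g orbital, l = 4.
m_l runs from −4 to 4, i.e. {-4, -3, -2, -1, 0, 1, 2, 3, 4}.
Σ|m_l| = 2·4(4+1)/2 = 20.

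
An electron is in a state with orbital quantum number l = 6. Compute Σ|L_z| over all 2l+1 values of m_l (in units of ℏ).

Σ|L_z| = 42 ℏ

m_l runs from −6 to 6, i.e. {-6, -5, -4, -3, -2, -1, 0, 1, 2, 3, 4, 5, 6}.
Σ|m_l| = 2·6(6+1)/2 = 42.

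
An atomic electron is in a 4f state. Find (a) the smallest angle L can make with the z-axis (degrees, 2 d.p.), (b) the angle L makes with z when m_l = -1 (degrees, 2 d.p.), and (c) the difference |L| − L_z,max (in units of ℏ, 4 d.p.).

θ_min ≈ 30.00°; θ(m_l=-1) ≈ 106.78°; |L|−L_z,max ≈ 0.4641ℏ

4f means n = 4, l = 3.
cos θ_min = 3/√12, so θ_min ≈ 30.00°.
For m_l = -1: cos θ = -1/√12, θ ≈ 106.78°.
|L| − L_z,max = (2√3 − 3)ℏ ≈ 0.4641ℏ.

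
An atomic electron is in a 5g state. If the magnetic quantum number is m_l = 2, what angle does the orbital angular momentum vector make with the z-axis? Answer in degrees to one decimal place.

5g means n = 5, l = 4.
|L| = ℏ√(l(l+1)) = 2√5 ℏ.
L_z = m_l ℏ = 2ℏ.
cos θ = L_z/|L| = 2/√20, so θ ≈ 63.4°.

θ ≈ 63.4°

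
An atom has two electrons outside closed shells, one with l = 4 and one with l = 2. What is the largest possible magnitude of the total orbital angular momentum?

|L_tot|_max = √42 ℏ ≈ 6.481ℏ

L runs from |4 − 2| = 2 to 4 + 2 = 6.
L ∈ {2, 3, 4, 5, 6}.
The largest magnitude corresponds to L = 6: |L_tot| = ℏ√(6·7) = √42 ℏ.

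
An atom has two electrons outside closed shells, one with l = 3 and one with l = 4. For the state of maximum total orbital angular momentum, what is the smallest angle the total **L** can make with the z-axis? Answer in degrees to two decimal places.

Angular momentum addition gives L = |l₁ − l₂|, …, l₁ + l₂.
L ∈ {1, 2, 3, 4, 5, 6, 7}.
The maximum is L = 7, with |L_tot| = ℏ√(7·8) = 2√14 ℏ.
The minimum angle with z is arccos(7/√56) ≈ 20.70°.

θ_min ≈ 20.70°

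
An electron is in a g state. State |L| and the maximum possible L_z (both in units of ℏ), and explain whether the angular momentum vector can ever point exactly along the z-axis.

No: L_z,max = 4ℏ < |L| = 2√5 ℏ ≈ 4.472ℏ

A g state has l = 4.
|L| = 2√5 ℏ ≈ 4.4721ℏ, while L_z,max = lℏ = 4ℏ.
Since |L| > L_z,max, the vector can never point exactly along z; the closest it comes is θ_min = arccos(4/√20) ≈ 26.6°.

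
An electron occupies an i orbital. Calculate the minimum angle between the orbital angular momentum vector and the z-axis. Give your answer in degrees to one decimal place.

θ_min ≈ 22.2°

For an i orbital, l = 6.
|L|² = l(l+1)ℏ² = 42ℏ², so |L| = √42 ℏ.
The smallest angle corresponds to the largest L_z, i.e. m_l = l = 6, giving L_z = 6ℏ.
cos θ_min = 6/√42, so θ_min ≈ 22.2°.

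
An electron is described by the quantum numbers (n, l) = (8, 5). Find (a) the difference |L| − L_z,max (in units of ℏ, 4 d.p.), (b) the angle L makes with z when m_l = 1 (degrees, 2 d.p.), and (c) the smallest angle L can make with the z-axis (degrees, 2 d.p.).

|L|−L_z,max ≈ 0.4772ℏ; θ(m_l=1) ≈ 79.48°; θ_min ≈ 24.09°

|L| − L_z,max = (√30 − 5)ℏ ≈ 0.4772ℏ.
For m_l = 1: cos θ = 1/√30, θ ≈ 79.48°.
cos θ_min = 5/√30, so θ_min ≈ 24.09°.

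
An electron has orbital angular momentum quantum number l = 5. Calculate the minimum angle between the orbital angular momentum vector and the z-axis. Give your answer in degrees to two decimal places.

|L| = ℏ√(l(l+1)) = √30 ℏ.
The smallest angle corresponds to the largest L_z, i.e. m_l = l = 5, giving L_z = 5ℏ.
cos θ_min = 5/√30, so θ_min ≈ 24.09°.

θ_min ≈ 24.09°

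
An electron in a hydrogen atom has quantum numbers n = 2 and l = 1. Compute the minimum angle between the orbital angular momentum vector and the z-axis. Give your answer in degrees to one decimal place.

θ_min ≈ 45.0°

|L| = ℏ√(l(l+1)) = √2 ℏ.
The smallest angle corresponds to the largest L_z, i.e. m_l = l = 1, giving L_z = 1ℏ.
cos θ_min = 1/√2, so θ_min ≈ 45.0°.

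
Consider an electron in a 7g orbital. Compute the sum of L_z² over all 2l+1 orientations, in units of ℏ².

Σ(L_z)² = 60 ℏ²

For 7g, l = 4.
m_l runs from −4 to 4, i.e. {-4, -3, -2, -1, 0, 1, 2, 3, 4}.
Σ m_l² = l(l+1)(2l+1)/3 = 4·5·9/3 = 60.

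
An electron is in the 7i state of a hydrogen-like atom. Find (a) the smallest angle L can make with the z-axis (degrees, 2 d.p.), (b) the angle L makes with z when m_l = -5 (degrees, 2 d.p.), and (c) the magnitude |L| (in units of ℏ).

θ_min ≈ 22.21°; θ(m_l=-5) ≈ 140.49°; |L| = √42 ℏ ≈ 6.481ℏ

The 7i subshell has l = 6.
cos θ_min = 6/√42, so θ_min ≈ 22.21°.
For m_l = -5: cos θ = -5/√42, θ ≈ 140.49°.
|L| = ℏ√(6·7) = √42 ℏ ≈ 6.481ℏ.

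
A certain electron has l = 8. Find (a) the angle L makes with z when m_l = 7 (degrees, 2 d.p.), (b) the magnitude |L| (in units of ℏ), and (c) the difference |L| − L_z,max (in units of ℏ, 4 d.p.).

θ(m_l=7) ≈ 34.42°; |L| = 6√2 ℏ ≈ 8.485ℏ; |L|−L_z,max ≈ 0.4853ℏ

For m_l = 7: cos θ = 7/√72, θ ≈ 34.42°.
|L| = ℏ√(8·9) = 6√2 ℏ ≈ 8.485ℏ.
|L| − L_z,max = (6√2 − 8)ℏ ≈ 0.4853ℏ.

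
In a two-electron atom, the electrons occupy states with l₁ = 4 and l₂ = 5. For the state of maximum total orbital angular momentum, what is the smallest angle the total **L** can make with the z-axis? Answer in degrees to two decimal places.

The total orbital quantum number L ranges from |l₁ − l₂| to l₁ + l₂ in integer steps.
Allowed values: L = 1, 2, 3, 4, 5, 6, 7, 8, 9.
The maximum is L = 9, with |L_tot| = ℏ√(9·10) = 3√10 ℏ.
The minimum angle with z is arccos(9/√90) ≈ 18.43°.

θ_min ≈ 18.43°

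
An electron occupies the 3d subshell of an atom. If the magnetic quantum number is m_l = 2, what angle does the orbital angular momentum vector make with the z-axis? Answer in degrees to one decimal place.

3d means n = 3, l = 2.
|L| = ℏ√(l(l+1)) = √6 ℏ.
L_z = m_l ℏ = 2ℏ.
cos θ = L_z/|L| = 2/√6, so θ ≈ 35.3°.

θ ≈ 35.3°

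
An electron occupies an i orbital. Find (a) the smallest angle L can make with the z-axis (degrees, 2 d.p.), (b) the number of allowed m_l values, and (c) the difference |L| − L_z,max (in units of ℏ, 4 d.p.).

An i state has l = 6.
cos θ_min = 6/√42, so θ_min ≈ 22.21°.
There are 2l+1 = 13 values of m_l.
|L| − L_z,max = (√42 − 6)ℏ ≈ 0.4807ℏ.

θ_min ≈ 22.21°; 13 values; |L|−L_z,max ≈ 0.4807ℏ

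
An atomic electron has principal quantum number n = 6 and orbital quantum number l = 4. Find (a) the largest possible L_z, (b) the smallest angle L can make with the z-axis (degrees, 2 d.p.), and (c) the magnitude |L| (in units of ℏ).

L_z,max = lℏ = 4ℏ.
cos θ_min = 4/√20, so θ_min ≈ 26.57°.
|L| = ℏ√(4·5) = 2√5 ℏ ≈ 4.472ℏ.

L_z,max = 4ℏ; θ_min ≈ 26.57°; |L| = 2√5 ℏ ≈ 4.472ℏ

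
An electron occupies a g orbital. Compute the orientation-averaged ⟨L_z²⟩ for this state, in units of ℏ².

⟨L_z²⟩ = 6.667 ℏ²

The letter g corresponds to l = 4.
m_l ∈ {-4, -3, -2, -1, 0, 1, 2, 3, 4}.
⟨L_z²⟩ = ℏ²·(Σ m_l²)/(2l+1) = ℏ²·60/9 = 6.667ℏ².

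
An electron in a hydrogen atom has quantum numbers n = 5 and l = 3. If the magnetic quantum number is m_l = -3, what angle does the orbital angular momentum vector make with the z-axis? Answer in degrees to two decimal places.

θ ≈ 150.00°

|L| = ℏ√(l(l+1)) = 2√3 ℏ.
L_z = m_l ℏ = −3ℏ.
cos θ = L_z/|L| = -3/√12, so θ ≈ 150.00°.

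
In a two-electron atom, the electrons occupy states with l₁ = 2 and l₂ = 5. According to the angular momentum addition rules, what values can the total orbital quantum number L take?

The total orbital quantum number L ranges from |l₁ − l₂| to l₁ + l₂ in integer steps.
Allowed values: L = 3, 4, 5, 6, 7.

L = 3, 4, 5, 6, 7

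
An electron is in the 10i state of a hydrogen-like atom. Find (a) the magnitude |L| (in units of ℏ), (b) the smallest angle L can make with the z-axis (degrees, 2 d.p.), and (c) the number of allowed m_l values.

|L| = √42 ℏ ≈ 6.481ℏ; θ_min ≈ 22.21°; 13 values

The 10i subshell has l = 6.
|L| = ℏ√(6·7) = √42 ℏ ≈ 6.481ℏ.
cos θ_min = 6/√42, so θ_min ≈ 22.21°.
There are 2l+1 = 13 values of m_l.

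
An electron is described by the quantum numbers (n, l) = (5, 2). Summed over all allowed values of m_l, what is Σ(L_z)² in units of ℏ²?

Σ(L_z)² = 10 ℏ²

m_l ∈ {-2, -1, 0, 1, 2}.
Summing m² from −2 to 2: Σ m_l² = 10.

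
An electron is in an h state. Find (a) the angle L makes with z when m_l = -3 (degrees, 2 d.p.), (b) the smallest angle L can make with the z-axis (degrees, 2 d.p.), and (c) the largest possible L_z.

An h state has l = 5.
For m_l = -3: cos θ = -3/√30, θ ≈ 123.21°.
cos θ_min = 5/√30, so θ_min ≈ 24.09°.
L_z,max = lℏ = 5ℏ.

θ(m_l=-3) ≈ 123.21°; θ_min ≈ 24.09°; L_z,max = 5ℏ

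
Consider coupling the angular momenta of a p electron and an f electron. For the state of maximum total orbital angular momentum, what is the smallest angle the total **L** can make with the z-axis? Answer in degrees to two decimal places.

Angular momentum addition gives L = |l₁ − l₂|, …, l₁ + l₂.
So L can be 2, 3, 4.
The maximum is L = 4, with |L_tot| = ℏ√(4·5) = 2√5 ℏ.
The minimum angle with z is arccos(4/√20) ≈ 26.57°.

θ_min ≈ 26.57°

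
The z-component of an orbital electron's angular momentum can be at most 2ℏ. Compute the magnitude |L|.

The maximum L_z equals lℏ, giving l = 2.
|L| = √(l(l+1)) ℏ = √6 ℏ.

|L| = √6 ℏ ≈ 2.449ℏ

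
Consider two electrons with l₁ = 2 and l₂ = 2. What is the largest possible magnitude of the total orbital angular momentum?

|L_tot|_max = 2√5 ℏ ≈ 4.472ℏ

L runs from |2 − 2| = 0 to 2 + 2 = 4.
So L can be 0, 1, 2, 3, 4.
The largest magnitude corresponds to L = 4: |L_tot| = ℏ√(4·5) = 2√5 ℏ.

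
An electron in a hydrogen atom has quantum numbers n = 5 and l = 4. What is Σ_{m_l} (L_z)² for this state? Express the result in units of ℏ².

The allowed m_l values are -4, -3, -2, -1, 0, 1, 2, 3, 4.
Σ m_l² = 2·(1 + 4 + 9 + 16) = 60.

Σ(L_z)² = 60 ℏ²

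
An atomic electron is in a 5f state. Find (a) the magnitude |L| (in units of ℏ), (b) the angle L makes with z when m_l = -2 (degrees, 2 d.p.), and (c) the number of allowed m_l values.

|L| = 2√3 ℏ ≈ 3.464ℏ; θ(m_l=-2) ≈ 125.26°; 7 values

For 5f, l = 3.
|L| = ℏ√(3·4) = 2√3 ℏ ≈ 3.464ℏ.
For m_l = -2: cos θ = -2/√12, θ ≈ 125.26°.
There are 2l+1 = 7 values of m_l.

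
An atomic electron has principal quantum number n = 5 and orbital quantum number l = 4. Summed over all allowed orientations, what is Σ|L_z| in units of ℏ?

m_l ∈ {-4, -3, -2, -1, 0, 1, 2, 3, 4}.
Σ|m_l| = 2·4(4+1)/2 = 20.

Σ|L_z| = 20 ℏ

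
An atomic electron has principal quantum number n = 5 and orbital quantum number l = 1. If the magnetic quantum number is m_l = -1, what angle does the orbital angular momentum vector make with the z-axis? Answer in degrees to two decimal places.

|L| = √(l(l+1)) ℏ = √2 ℏ.
L_z = m_l ℏ = −1ℏ.
cos θ = L_z/|L| = -1/√2, so θ ≈ 135.00°.

θ ≈ 135.00°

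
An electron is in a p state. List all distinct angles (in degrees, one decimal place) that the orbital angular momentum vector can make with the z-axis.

θ ∈ {45.0°, 90.0°, 135.0°}

The letter p corresponds to l = 1.
|L|² = l(l+1)ℏ² = 2ℏ², so |L| = √2 ℏ.
cos θ = m_l/√2 for each m_l ∈ {-1, 0, 1}.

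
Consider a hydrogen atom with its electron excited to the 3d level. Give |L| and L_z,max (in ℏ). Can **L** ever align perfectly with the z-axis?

No: L_z,max = 2ℏ < |L| = √6 ℏ ≈ 2.449ℏ

The 3d level has l = 2.
|L| = √6 ℏ ≈ 2.4495ℏ, while L_z,max = lℏ = 2ℏ.
Since |L| > L_z,max, the vector can never point exactly along z; the closest it comes is θ_min = arccos(2/√6) ≈ 35.3°.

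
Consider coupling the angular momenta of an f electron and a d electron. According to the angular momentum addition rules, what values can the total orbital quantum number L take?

L = 1, 2, 3, 4, 5

L runs from |3 − 2| = 1 to 3 + 2 = 5.
So L can be 1, 2, 3, 4, 5.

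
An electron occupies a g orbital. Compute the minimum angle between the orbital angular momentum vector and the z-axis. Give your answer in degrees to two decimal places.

A g state has l = 4.
|L| = √(l(l+1)) ℏ = 2√5 ℏ.
The smallest angle corresponds to the largest L_z, i.e. m_l = l = 4, giving L_z = 4ℏ.
cos θ_min = 4/√20, so θ_min ≈ 26.57°.

θ_min ≈ 26.57°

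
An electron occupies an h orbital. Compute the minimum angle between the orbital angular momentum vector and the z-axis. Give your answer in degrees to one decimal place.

An h state has l = 5.
|L| = ℏ√(l(l+1)) = √30 ℏ.
The smallest angle corresponds to the largest L_z, i.e. m_l = l = 5, giving L_z = 5ℏ.
cos θ_min = 5/√30, so θ_min ≈ 24.1°.

θ_min ≈ 24.1°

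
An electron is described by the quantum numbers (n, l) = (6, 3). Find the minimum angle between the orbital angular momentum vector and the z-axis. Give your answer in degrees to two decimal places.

|L|² = l(l+1)ℏ² = 12ℏ², so |L| = 2√3 ℏ.
The smallest angle corresponds to the largest L_z, i.e. m_l = l = 3, giving L_z = 3ℏ.
cos θ_min = 3/√12, so θ_min ≈ 30.00°.

θ_min ≈ 30.00°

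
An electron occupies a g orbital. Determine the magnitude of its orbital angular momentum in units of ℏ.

|L| = 2√5 ℏ ≈ 4.472ℏ

The letter g corresponds to l = 4.
|L| = ℏ√(l(l+1)) = ℏ√(4·5) = 2√5 ℏ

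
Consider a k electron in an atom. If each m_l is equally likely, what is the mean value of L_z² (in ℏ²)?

A k state has l = 7.
The allowed m_l values are -7, -6, -5, -4, -3, -2, -1, 0, 1, 2, 3, 4, 5, 6, 7.
⟨L_z²⟩ = ℏ²·(Σ m_l²)/(2l+1) = ℏ²·280/15 = 18.67ℏ².

⟨L_z²⟩ = 18.67 ℏ²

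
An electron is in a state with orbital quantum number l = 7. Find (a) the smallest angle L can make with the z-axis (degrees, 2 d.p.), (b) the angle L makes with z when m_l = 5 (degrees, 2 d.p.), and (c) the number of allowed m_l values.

cos θ_min = 7/√56, so θ_min ≈ 20.70°.
For m_l = 5: cos θ = 5/√56, θ ≈ 48.08°.
There are 2l+1 = 15 values of m_l.

θ_min ≈ 20.70°; θ(m_l=5) ≈ 48.08°; 15 values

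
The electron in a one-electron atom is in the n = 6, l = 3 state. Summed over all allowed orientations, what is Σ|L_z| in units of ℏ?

Σ|L_z| = 12 ℏ

m_l runs from −3 to 3, i.e. {-3, -2, -1, 0, 1, 2, 3}.
Σ|m_l| = l(l+1) = 12.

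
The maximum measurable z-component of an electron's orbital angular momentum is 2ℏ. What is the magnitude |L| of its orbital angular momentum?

|L| = √6 ℏ ≈ 2.449ℏ

The maximum L_z equals lℏ, giving l = 2.
Then |L| = ℏ√(2·3) = √6 ℏ.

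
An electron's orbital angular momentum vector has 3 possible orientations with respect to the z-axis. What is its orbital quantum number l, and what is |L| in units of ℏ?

l = 1, |L| = √2 ℏ ≈ 1.414ℏ

3 = 2l + 1, so l = (3−1)/2 = 1.
|L| = ℏ√(l(l+1)) = ℏ√(1·2) = √2 ℏ.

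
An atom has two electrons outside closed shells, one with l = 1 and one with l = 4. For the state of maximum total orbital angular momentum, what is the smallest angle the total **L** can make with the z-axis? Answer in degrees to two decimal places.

The total orbital quantum number L ranges from |l₁ − l₂| to l₁ + l₂ in integer steps.
Allowed values: L = 3, 4, 5.
The maximum is L = 5, with |L_tot| = ℏ√(5·6) = √30 ℏ.
The minimum angle with z is arccos(5/√30) ≈ 24.09°.

θ_min ≈ 24.09°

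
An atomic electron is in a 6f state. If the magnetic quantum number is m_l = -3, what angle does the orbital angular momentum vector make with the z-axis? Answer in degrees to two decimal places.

θ ≈ 150.00°

The 6f subshell has l = 3.
|L|² = l(l+1)ℏ² = 12ℏ², so |L| = 2√3 ℏ.
L_z = m_l ℏ = −3ℏ.
cos θ = L_z/|L| = -3/√12, so θ ≈ 150.00°.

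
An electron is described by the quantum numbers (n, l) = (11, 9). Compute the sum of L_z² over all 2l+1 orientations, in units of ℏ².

Σ(L_z)² = 570 ℏ²

m_l runs from −9 to 9, i.e. {-9, -8, -7, -6, -5, -4, -3, -2, -1, 0, 1, 2, 3, 4, 5, 6, 7, 8, 9}.
Summing m² from −9 to 9: Σ m_l² = 570.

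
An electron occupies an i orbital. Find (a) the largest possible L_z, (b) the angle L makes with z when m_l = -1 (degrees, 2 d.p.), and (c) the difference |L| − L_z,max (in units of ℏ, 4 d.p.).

An i state has l = 6.
L_z,max = lℏ = 6ℏ.
For m_l = -1: cos θ = -1/√42, θ ≈ 98.88°.
|L| − L_z,max = (√42 − 6)ℏ ≈ 0.4807ℏ.

L_z,max = 6ℏ; θ(m_l=-1) ≈ 98.88°; |L|−L_z,max ≈ 0.4807ℏ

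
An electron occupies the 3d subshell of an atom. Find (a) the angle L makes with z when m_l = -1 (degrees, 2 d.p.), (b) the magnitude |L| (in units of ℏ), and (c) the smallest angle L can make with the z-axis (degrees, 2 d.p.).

θ(m_l=-1) ≈ 114.09°; |L| = √6 ℏ ≈ 2.449ℏ; θ_min ≈ 35.26°

The 3d subshell has l = 2.
For m_l = -1: cos θ = -1/√6, θ ≈ 114.09°.
|L| = ℏ√(2·3) = √6 ℏ ≈ 2.449ℏ.
cos θ_min = 2/√6, so θ_min ≈ 35.26°.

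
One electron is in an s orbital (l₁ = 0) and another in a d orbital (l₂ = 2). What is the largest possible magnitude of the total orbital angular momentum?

The total orbital quantum number L ranges from |l₁ − l₂| to l₁ + l₂ in integer steps.
Allowed values: L = 2.
The largest magnitude corresponds to L = 2: |L_tot| = ℏ√(2·3) = √6 ℏ.

|L_tot|_max = √6 ℏ ≈ 2.449ℏ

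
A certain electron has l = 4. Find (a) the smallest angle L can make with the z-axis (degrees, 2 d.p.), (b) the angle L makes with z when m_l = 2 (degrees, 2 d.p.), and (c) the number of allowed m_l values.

cos θ_min = 4/√20, so θ_min ≈ 26.57°.
For m_l = 2: cos θ = 2/√20, θ ≈ 63.43°.
There are 2l+1 = 9 values of m_l.

θ_min ≈ 26.57°; θ(m_l=2) ≈ 63.43°; 9 values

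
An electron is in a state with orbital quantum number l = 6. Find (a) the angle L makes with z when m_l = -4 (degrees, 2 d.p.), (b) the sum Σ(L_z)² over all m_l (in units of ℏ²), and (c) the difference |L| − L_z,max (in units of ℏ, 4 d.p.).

θ(m_l=-4) ≈ 128.11°; Σ(L_z)² = 182 ℏ²; |L|−L_z,max ≈ 0.4807ℏ

For m_l = -4: cos θ = -4/√42, θ ≈ 128.11°.
Σ m_l² = 182, so Σ(L_z)² = 182 ℏ².
|L| − L_z,max = (√42 − 6)ℏ ≈ 0.4807ℏ.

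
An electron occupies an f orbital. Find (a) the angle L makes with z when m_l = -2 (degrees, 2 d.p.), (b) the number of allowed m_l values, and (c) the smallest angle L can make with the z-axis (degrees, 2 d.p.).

An f state has l = 3.
For m_l = -2: cos θ = -2/√12, θ ≈ 125.26°.
There are 2l+1 = 7 values of m_l.
cos θ_min = 3/√12, so θ_min ≈ 30.00°.

θ(m_l=-2) ≈ 125.26°; 7 values; θ_min ≈ 30.00°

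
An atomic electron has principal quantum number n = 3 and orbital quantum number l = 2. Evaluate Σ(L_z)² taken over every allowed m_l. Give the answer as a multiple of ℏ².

m_l ∈ {-2, -1, 0, 1, 2}.
Σ m_l² = 2·(1 + 4) = 10.

Σ(L_z)² = 10 ℏ²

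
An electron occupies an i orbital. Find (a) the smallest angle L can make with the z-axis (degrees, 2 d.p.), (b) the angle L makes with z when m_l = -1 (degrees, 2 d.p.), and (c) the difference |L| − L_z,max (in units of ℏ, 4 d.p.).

An i state has l = 6.
cos θ_min = 6/√42, so θ_min ≈ 22.21°.
For m_l = -1: cos θ = -1/√42, θ ≈ 98.88°.
|L| − L_z,max = (√42 − 6)ℏ ≈ 0.4807ℏ.

θ_min ≈ 22.21°; θ(m_l=-1) ≈ 98.88°; |L|−L_z,max ≈ 0.4807ℏ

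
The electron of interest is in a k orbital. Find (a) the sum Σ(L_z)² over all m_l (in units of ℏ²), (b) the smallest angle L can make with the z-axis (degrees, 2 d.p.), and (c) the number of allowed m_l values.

For a k orbital, l = 7.
Σ m_l² = 280, so Σ(L_z)² = 280 ℏ².
cos θ_min = 7/√56, so θ_min ≈ 20.70°.
There are 2l+1 = 15 values of m_l.

Σ(L_z)² = 280 ℏ²; θ_min ≈ 20.70°; 15 values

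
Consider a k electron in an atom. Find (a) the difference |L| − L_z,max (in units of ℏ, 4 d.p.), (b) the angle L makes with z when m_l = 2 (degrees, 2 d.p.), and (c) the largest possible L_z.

|L|−L_z,max ≈ 0.4833ℏ; θ(m_l=2) ≈ 74.50°; L_z,max = 7ℏ

The letter k corresponds to l = 7.
|L| − L_z,max = (2√14 − 7)ℏ ≈ 0.4833ℏ.
For m_l = 2: cos θ = 2/√56, θ ≈ 74.50°.
L_z,max = lℏ = 7ℏ.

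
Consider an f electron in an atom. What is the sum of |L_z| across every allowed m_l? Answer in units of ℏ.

For an f orbital, l = 3.
m_l runs from −3 to 3, i.e. {-3, -2, -1, 0, 1, 2, 3}.
Σ|m_l| = 2·3(3+1)/2 = 12.

Σ|L_z| = 12 ℏ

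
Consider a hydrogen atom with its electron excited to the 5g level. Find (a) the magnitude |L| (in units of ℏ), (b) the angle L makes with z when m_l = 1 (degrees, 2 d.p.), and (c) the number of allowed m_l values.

The 5g level has l = 4.
|L| = ℏ√(4·5) = 2√5 ℏ ≈ 4.472ℏ.
For m_l = 1: cos θ = 1/√20, θ ≈ 77.08°.
There are 2l+1 = 9 values of m_l.

|L| = 2√5 ℏ ≈ 4.472ℏ; θ(m_l=1) ≈ 77.08°; 9 values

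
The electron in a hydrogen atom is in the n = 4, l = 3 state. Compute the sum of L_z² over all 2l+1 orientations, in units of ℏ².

m_l runs from −3 to 3, i.e. {-3, -2, -1, 0, 1, 2, 3}.
Summing m² from −3 to 3: Σ m_l² = 28.

Σ(L_z)² = 28 ℏ²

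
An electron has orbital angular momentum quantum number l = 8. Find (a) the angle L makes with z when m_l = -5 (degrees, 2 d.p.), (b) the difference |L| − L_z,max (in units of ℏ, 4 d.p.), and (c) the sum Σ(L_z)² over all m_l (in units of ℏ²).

θ(m_l=-5) ≈ 126.10°; |L|−L_z,max ≈ 0.4853ℏ; Σ(L_z)² = 408 ℏ²

For m_l = -5: cos θ = -5/√72, θ ≈ 126.10°.
|L| − L_z,max = (6√2 − 8)ℏ ≈ 0.4853ℏ.
Σ m_l² = 408, so Σ(L_z)² = 408 ℏ².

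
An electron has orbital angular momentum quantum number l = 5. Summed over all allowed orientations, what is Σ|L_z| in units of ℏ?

m_l ∈ {-5, -4, -3, -2, -1, 0, 1, 2, 3, 4, 5}.
Σ|m_l| = l(l+1) = 30.

Σ|L_z| = 30 ℏ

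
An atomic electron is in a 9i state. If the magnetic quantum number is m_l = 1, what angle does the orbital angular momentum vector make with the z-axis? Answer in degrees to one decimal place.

The 9i subshell has l = 6.
|L| = ℏ√(l(l+1)) = √42 ℏ.
L_z = m_l ℏ = 1ℏ.
cos θ = L_z/|L| = 1/√42, so θ ≈ 81.1°.

θ ≈ 81.1°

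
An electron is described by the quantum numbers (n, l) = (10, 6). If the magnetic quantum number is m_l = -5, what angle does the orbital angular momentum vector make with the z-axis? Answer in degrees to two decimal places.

|L|² = l(l+1)ℏ² = 42ℏ², so |L| = √42 ℏ.
L_z = m_l ℏ = −5ℏ.
cos θ = L_z/|L| = -5/√42, so θ ≈ 140.49°.

θ ≈ 140.49°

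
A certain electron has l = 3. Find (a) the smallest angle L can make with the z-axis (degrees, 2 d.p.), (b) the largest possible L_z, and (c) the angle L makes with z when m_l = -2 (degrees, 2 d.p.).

cos θ_min = 3/√12, so θ_min ≈ 30.00°.
L_z,max = lℏ = 3ℏ.
For m_l = -2: cos θ = -2/√12, θ ≈ 125.26°.

θ_min ≈ 30.00°; L_z,max = 3ℏ; θ(m_l=-2) ≈ 125.26°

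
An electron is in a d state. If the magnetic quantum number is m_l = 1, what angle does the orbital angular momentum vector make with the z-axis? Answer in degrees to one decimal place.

For a d orbital, l = 2.
|L| = √(l(l+1)) ℏ = √6 ℏ.
L_z = m_l ℏ = 1ℏ.
cos θ = L_z/|L| = 1/√6, so θ ≈ 65.9°.

θ ≈ 65.9°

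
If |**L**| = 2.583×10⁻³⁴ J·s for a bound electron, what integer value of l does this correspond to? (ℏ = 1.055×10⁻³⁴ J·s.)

In units of ℏ, |L| ≈ 2.448.
(|L|/ℏ)² = l(l+1) ≈ 5.99 ⇒ l = 2.

l = 2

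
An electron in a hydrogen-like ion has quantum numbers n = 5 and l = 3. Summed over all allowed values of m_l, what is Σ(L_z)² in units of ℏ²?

The allowed m_l values are -3, -2, -1, 0, 1, 2, 3.
Summing m² from −3 to 3: Σ m_l² = 28.

Σ(L_z)² = 28 ℏ²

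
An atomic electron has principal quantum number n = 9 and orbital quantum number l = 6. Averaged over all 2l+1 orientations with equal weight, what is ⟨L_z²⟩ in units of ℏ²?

⟨L_z²⟩ = 14 ℏ²

m_l ∈ {-6, -5, -4, -3, -2, -1, 0, 1, 2, 3, 4, 5, 6}.
⟨L_z²⟩ = ℏ²·l(l+1)/3 = 14ℏ².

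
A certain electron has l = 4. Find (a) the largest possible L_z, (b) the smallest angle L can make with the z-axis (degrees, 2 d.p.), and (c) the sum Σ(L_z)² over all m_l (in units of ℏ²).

L_z,max = 4ℏ; θ_min ≈ 26.57°; Σ(L_z)² = 60 ℏ²

L_z,max = lℏ = 4ℏ.
cos θ_min = 4/√20, so θ_min ≈ 26.57°.
Σ m_l² = 60, so Σ(L_z)² = 60 ℏ².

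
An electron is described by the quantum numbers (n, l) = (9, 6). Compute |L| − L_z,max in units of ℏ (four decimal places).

|L| = √42 ℏ ≈ 6.4807ℏ, while L_z,max = lℏ = 6ℏ.
The difference is (√42 − 6)ℏ ≈ 0.4807ℏ.

|L| − L_z,max ≈ 0.4807ℏ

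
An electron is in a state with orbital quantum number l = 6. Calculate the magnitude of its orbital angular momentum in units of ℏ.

|L| = √42 ℏ ≈ 6.481ℏ

|L| = ℏ√(l(l+1)) = ℏ√(6·7) = √42 ℏ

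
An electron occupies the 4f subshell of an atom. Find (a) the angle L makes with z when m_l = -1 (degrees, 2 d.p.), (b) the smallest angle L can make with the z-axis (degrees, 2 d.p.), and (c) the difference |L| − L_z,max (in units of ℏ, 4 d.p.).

The 4f subshell has l = 3.
For m_l = -1: cos θ = -1/√12, θ ≈ 106.78°.
cos θ_min = 3/√12, so θ_min ≈ 30.00°.
|L| − L_z,max = (2√3 − 3)ℏ ≈ 0.4641ℏ.

θ(m_l=-1) ≈ 106.78°; θ_min ≈ 30.00°; |L|−L_z,max ≈ 0.4641ℏ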